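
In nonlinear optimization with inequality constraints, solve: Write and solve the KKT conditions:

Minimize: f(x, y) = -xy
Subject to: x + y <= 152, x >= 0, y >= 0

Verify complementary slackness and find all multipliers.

Problem: min -xy s.t. x + y <= 152 (multiplier lambda), x >= 0 (mu_x), y >= 0 (mu_y)
KKT stationarity: -y + lambda - mu_x = 0, -x + lambda - mu_y = 0, with lambda, mu_x, mu_y >= 0
Complementary slackness: lambda*(x + y - 152) = 0, mu_x*x = 0, mu_y*y = 0
If lambda = 0: y = -mu_x <= 0 and x = -mu_y <= 0 force x = y = 0 with f = 0; but x = y = 76 is feasible with f = -5776 < 0, so this is not the minimum. Hence lambda > 0 and x + y = 152.
Try x > 0, y > 0 (so mu_x = mu_y = 0): y = lambda, x = lambda => x = y = lambda
x + y = 152 => 2*lambda = 152 => lambda = 76
x* = y* = 76 > 0, consistent with mu_x = mu_y = 0.
(Any feasible point with x = 0 or y = 0 has f = 0 > -5776, so the minimum is not on those boundaries.)
min(-xy) = -5776 (i.e. max xy = 5776)
Multipliers: lambda = 76, mu_x = 0, mu_y = 0
Complementary slackness: lambda*(x + y - 152) = 76*(76 + 76 - 152) = 0, mu_x*x = 0*76 = 0, mu_y*y = 0*76 = 0. Satisfied.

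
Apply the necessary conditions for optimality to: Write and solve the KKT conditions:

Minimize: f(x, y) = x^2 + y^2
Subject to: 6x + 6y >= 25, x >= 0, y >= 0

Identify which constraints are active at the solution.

KKT conditions for min x^2 + y^2 s.t. 6x + 6y >= 25, x >= 0, y >= 0:
Stationarity: 2x = mu*6 + mu_x, 2y = mu*6 + mu_y, with mu, mu_x, mu_y >= 0
Complementary slackness: mu*(6x + 6y - 25) = 0, mu_x*x = 0, mu_y*y = 0
(0, 0) is infeasible (6*0 + 6*0 < 25), so if mu = 0 stationarity would force x = mu_x/2 >= 0, y = mu_y/2 >= 0 with mu_x*x = mu_y*y = 0, i.e. x = y = 0: contradiction. Hence mu > 0 and 6x + 6y = 25 is active.
Try x > 0, y > 0 (so mu_x = mu_y = 0): x = 6*mu/2, y = 6*mu/2
Substitute: 6*(6*mu/2) + 6*(6*mu/2) = 25
  mu*72/2 = 25 => mu = 25/36
x* = 25/12 > 0, y* = 25/12 > 0, consistent with mu_x = mu_y = 0.
f is convex and the constraints are linear, so this KKT point is the global minimum.
f* = 625/72
Active constraints: 6x + 6y >= 25 (holds with equality, mu = 25/36 > 0); x >= 0 and y >= 0 are inactive (mu_x = mu_y = 0).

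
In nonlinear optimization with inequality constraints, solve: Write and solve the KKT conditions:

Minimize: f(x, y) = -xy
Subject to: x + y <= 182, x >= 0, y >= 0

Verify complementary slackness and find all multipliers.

Problem: min -xy s.t. x + y <= 182 (multiplier lambda), x >= 0 (mu_x), y >= 0 (mu_y)
KKT stationarity: -y + lambda - mu_x = 0, -x + lambda - mu_y = 0, with lambda, mu_x, mu_y >= 0
Complementary slackness: lambda*(x + y - 182) = 0, mu_x*x = 0, mu_y*y = 0
If lambda = 0: y = -mu_x <= 0 and x = -mu_y <= 0 force x = y = 0 with f = 0; but x = y = 91 is feasible with f = -8281 < 0, so this is not the minimum. Hence lambda > 0 and x + y = 182.
Try x > 0, y > 0 (so mu_x = mu_y = 0): y = lambda, x = lambda => x = y = lambda
x + y = 182 => 2*lambda = 182 => lambda = 91
x* = y* = 91 > 0, consistent with mu_x = mu_y = 0.
(Any feasible point with x = 0 or y = 0 has f = 0 > -8281, so the minimum is not on those boundaries.)
min(-xy) = -8281 (i.e. max xy = 8281)
Multipliers: lambda = 91, mu_x = 0, mu_y = 0
Complementary slackness: lambda*(x + y - 182) = 91*(91 + 91 - 182) = 0, mu_x*x = 0*91 = 0, mu_y*y = 0*91 = 0. Satisfied.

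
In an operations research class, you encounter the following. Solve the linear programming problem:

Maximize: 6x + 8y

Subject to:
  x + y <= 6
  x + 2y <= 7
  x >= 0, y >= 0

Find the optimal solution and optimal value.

Feasible vertices: (0, 0), (0, 7/2), (5, 1), (6, 0)
Objective 6x + 8y at each:
  (0, 0): 0
  (0, 7/2): 28
  (5, 1): 38
  (6, 0): 36
Maximum is 38 at (5, 1).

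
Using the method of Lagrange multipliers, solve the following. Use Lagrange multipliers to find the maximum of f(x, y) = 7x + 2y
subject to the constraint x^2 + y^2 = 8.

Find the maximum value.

Set up Lagrange conditions: grad f = lambda * grad g
  7 = 2*lambda*x
  2 = 2*lambda*y
From these: x/y = 7/2, so x = 7t, y = 2t for some t.
Substitute into constraint: (7t)^2 + (2t)^2 = 8
  t^2 * 53 = 8
  t = sqrt(8/53)
Maximum = 7*x + 2*y = (7^2 + 2^2)*t = 53 * sqrt(8/53) = sqrt(424)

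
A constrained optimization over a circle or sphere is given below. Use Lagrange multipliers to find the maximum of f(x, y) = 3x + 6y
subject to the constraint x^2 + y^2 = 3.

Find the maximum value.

Set up Lagrange conditions: grad f = lambda * grad g
  3 = 2*lambda*x
  6 = 2*lambda*y
From these: x/y = 3/6, so x = 3t, y = 6t for some t.
Substitute into constraint: (3t)^2 + (6t)^2 = 3
  t^2 * 45 = 3
  t = sqrt(3/45)
Maximum = 3*x + 6*y = (3^2 + 6^2)*t = 45 * sqrt(3/45) = sqrt(135)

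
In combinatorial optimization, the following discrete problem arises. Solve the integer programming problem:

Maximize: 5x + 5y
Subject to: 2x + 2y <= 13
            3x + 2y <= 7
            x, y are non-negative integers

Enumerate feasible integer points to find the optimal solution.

Constraint 1: 2x + 2y <= 13
Constraint 2: 3x + 2y <= 7
Feasible x range (need y >= 0): 0 <= x <= min(13/2, 7/3) => x in {0, ..., 2}.
Enumerate feasible integer points row by row (the coefficient of y is 5 > 0, so for each x the largest feasible y gives the best value):
  x = 0: y <= min((13 - 2*0)/2, (7 - 3*0)/2) => y in {0, ..., 3}; best 5*0 + 5*3 = 15
  x = 1: y <= min((13 - 2*1)/2, (7 - 3*1)/2) => y in {0, ..., 2}; best 5*1 + 5*2 = 15
  x = 2: y <= min((13 - 2*2)/2, (7 - 3*2)/2) => y in {0}; best 5*2 + 5*0 = 10
The maximum 5x + 5y = 15 is achieved at x = 0, y = 3.
(The same value 15 is also attained at (1, 2).)
Check: 2*0 + 2*3 = 6 <= 13 and 3*0 + 2*3 = 6 <= 7.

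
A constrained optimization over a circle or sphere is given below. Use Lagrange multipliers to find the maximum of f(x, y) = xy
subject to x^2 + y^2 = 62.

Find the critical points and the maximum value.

Lagrange conditions: y = 2*lambda*x and x = 2*lambda*y
If x = 0 then y = 0, violating the constraint, so x, y != 0.
Dividing: y/x = x/y => x^2 = y^2 => y = x or y = -x
Constraint: 2x^2 = 62 => x^2 = 31 => x = +/-sqrt(31)
Critical points: (sqrt(31), sqrt(31)), (-sqrt(31), -sqrt(31)), (sqrt(31), -sqrt(31)), (-sqrt(31), sqrt(31))
  y = x:  xy = x^2 = 31  at (sqrt(31), sqrt(31)) and (-sqrt(31), -sqrt(31))
  y = -x: xy = -x^2 = -31 at (sqrt(31), -sqrt(31)) and (-sqrt(31), sqrt(31))
Maximum xy = 31 at (sqrt(31), sqrt(31)) and (-sqrt(31), -sqrt(31))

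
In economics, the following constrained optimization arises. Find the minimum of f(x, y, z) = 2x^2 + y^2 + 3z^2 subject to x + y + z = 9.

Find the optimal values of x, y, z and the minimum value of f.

Using Lagrange multipliers on f = 2x^2 + y^2 + 3z^2 with constraint x + y + z = 9:
Conditions: 2*2*x = lambda, 2*1*y = lambda, 2*3*z = lambda
So x = lambda/4, y = lambda/2, z = lambda/6
Substituting into constraint: lambda * (11/12) = 9
lambda = 108/11
x = 27/11, y = 54/11, z = 18/11
Minimum value = 486/11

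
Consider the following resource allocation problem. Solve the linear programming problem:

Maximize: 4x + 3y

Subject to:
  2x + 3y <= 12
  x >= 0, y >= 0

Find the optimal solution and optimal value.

The feasible region has vertices at [(0, 0), (6, 0), (0, 4)].
Checking objective 4x + 3y at each vertex:
  (0, 0): 4*0 + 3*0 = 0
  (6, 0): 4*6 + 3*0 = 24
  (0, 4): 4*0 + 3*4 = 12
Maximum is 24 at (6, 0).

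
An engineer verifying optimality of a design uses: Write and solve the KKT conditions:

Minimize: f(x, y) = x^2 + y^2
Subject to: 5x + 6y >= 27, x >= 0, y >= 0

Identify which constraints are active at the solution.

KKT conditions for min x^2 + y^2 s.t. 5x + 6y >= 27, x >= 0, y >= 0:
Stationarity: 2x = mu*5 + mu_x, 2y = mu*6 + mu_y, with mu, mu_x, mu_y >= 0
Complementary slackness: mu*(5x + 6y - 27) = 0, mu_x*x = 0, mu_y*y = 0
(0, 0) is infeasible (5*0 + 6*0 < 27), so if mu = 0 stationarity would force x = mu_x/2 >= 0, y = mu_y/2 >= 0 with mu_x*x = mu_y*y = 0, i.e. x = y = 0: contradiction. Hence mu > 0 and 5x + 6y = 27 is active.
Try x > 0, y > 0 (so mu_x = mu_y = 0): x = 5*mu/2, y = 6*mu/2
Substitute: 5*(5*mu/2) + 6*(6*mu/2) = 27
  mu*61/2 = 27 => mu = 54/61
x* = 135/61 > 0, y* = 162/61 > 0, consistent with mu_x = mu_y = 0.
f is convex and the constraints are linear, so this KKT point is the global minimum.
f* = 729/61
Active constraints: 5x + 6y >= 27 (holds with equality, mu = 54/61 > 0); x >= 0 and y >= 0 are inactive (mu_x = mu_y = 0).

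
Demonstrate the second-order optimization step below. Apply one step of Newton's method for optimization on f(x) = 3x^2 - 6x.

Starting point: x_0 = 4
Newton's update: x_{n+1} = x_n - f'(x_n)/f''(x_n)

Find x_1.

f(x) = 3x^2 - 6x
f'(x) = 6x + (-6), f''(x) = 6
Newton step: x_1 = x_0 - f'(x_0)/f''(x_0)
f'(4) = 18
x_1 = 4 - 18/6 = 1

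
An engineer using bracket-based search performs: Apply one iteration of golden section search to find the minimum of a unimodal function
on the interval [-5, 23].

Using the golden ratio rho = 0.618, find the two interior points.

Golden section search on [-5, 23].
Golden ratio rho = 0.618 (approx).
Interior points:
  x_1 = -5 + (1-0.618)*28 = 5.6960
  x_2 = -5 + 0.618*28 = 12.3040
Compare f(x_1) and f(x_2) to determine which subinterval to keep.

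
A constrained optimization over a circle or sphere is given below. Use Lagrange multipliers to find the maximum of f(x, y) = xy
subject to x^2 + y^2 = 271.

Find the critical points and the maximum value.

Lagrange conditions: y = 2*lambda*x and x = 2*lambda*y
If x = 0 then y = 0, violating the constraint, so x, y != 0.
Dividing: y/x = x/y => x^2 = y^2 => y = x or y = -x
Constraint: 2x^2 = 271 => x^2 = 271/2 => x = +/-sqrt(271/2)
Critical points: (sqrt(271/2), sqrt(271/2)), (-sqrt(271/2), -sqrt(271/2)), (sqrt(271/2), -sqrt(271/2)), (-sqrt(271/2), sqrt(271/2))
  y = x:  xy = x^2 = 271/2  at (sqrt(271/2), sqrt(271/2)) and (-sqrt(271/2), -sqrt(271/2))
  y = -x: xy = -x^2 = -271/2 at (sqrt(271/2), -sqrt(271/2)) and (-sqrt(271/2), sqrt(271/2))
Maximum xy = 271/2 at (sqrt(271/2), sqrt(271/2)) and (-sqrt(271/2), -sqrt(271/2))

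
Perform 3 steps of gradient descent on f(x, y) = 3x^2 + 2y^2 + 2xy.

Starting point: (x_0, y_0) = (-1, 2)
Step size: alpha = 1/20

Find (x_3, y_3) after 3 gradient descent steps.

f(x,y) = 3x^2 + 2y^2 + 2xy
grad_x = 6x + 2y, grad_y = 4y + 2x
Step 1: grad = (-2, 6), (-9/10, 17/10)
Step 2: grad = (-2, 5), (-4/5, 29/20)
Step 3: grad = (-19/10, 21/5), (-141/200, 31/25)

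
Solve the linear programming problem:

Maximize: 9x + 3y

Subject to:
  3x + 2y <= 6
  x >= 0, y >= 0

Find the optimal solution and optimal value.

The feasible region has vertices at [(0, 0), (2, 0), (0, 3)].
Checking objective 9x + 3y at each vertex:
  (0, 0): 9*0 + 3*0 = 0
  (2, 0): 9*2 + 3*0 = 18
  (0, 3): 9*0 + 3*3 = 9
Maximum is 18 at (2, 0).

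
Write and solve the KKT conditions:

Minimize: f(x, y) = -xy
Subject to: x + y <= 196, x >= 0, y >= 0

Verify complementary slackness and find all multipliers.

Problem: min -xy s.t. x + y <= 196 (multiplier lambda), x >= 0 (mu_x), y >= 0 (mu_y)
KKT stationarity: -y + lambda - mu_x = 0, -x + lambda - mu_y = 0, with lambda, mu_x, mu_y >= 0
Complementary slackness: lambda*(x + y - 196) = 0, mu_x*x = 0, mu_y*y = 0
If lambda = 0: y = -mu_x <= 0 and x = -mu_y <= 0 force x = y = 0 with f = 0; but x = y = 98 is feasible with f = -9604 < 0, so this is not the minimum. Hence lambda > 0 and x + y = 196.
Try x > 0, y > 0 (so mu_x = mu_y = 0): y = lambda, x = lambda => x = y = lambda
x + y = 196 => 2*lambda = 196 => lambda = 98
x* = y* = 98 > 0, consistent with mu_x = mu_y = 0.
(Any feasible point with x = 0 or y = 0 has f = 0 > -9604, so the minimum is not on those boundaries.)
min(-xy) = -9604 (i.e. max xy = 9604)
Multipliers: lambda = 98, mu_x = 0, mu_y = 0
Complementary slackness: lambda*(x + y - 196) = 98*(98 + 98 - 196) = 0, mu_x*x = 0*98 = 0, mu_y*y = 0*98 = 0. Satisfied.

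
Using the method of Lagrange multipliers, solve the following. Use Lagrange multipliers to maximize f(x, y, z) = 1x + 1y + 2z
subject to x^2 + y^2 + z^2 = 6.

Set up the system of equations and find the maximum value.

Lagrange conditions: 1 = 2*lambda*x, 1 = 2*lambda*y, 2 = 2*lambda*z
So x:1 = y:1 = z:2, i.e. x = 1t, y = 1t, z = 2t
Constraint: t^2*(1^2 + 1^2 + 2^2) = 6
  t^2 * 6 = 6  =>  t = sqrt(1)
Maximum = 1*1t + 1*1t + 2*2t = 6*sqrt(1) = 6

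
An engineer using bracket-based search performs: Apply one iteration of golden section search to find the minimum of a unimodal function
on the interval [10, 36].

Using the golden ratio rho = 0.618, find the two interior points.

Golden section search on [10, 36].
Golden ratio rho = 0.618 (approx).
Interior points:
  x_1 = 10 + (1-0.618)*26 = 19.9320
  x_2 = 10 + 0.618*26 = 26.0680
Compare f(x_1) and f(x_2) to determine which subinterval to keep.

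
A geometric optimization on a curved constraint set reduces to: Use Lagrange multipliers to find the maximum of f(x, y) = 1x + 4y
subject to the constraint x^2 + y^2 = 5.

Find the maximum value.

Set up Lagrange conditions: grad f = lambda * grad g
  1 = 2*lambda*x
  4 = 2*lambda*y
From these: x/y = 1/4, so x = 1t, y = 4t for some t.
Substitute into constraint: (1t)^2 + (4t)^2 = 5
  t^2 * 17 = 5
  t = sqrt(5/17)
Maximum = 1*x + 4*y = (1^2 + 4^2)*t = 17 * sqrt(5/17) = sqrt(85)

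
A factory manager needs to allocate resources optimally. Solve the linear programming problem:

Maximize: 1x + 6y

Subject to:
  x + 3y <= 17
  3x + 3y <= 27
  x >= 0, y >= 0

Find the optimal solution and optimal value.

Feasible vertices: (0, 0), (0, 17/3), (5, 4), (9, 0)
Objective 1x + 6y at each:
  (0, 0): 0
  (0, 17/3): 34
  (5, 4): 29
  (9, 0): 9
Maximum is 34 at (0, 17/3).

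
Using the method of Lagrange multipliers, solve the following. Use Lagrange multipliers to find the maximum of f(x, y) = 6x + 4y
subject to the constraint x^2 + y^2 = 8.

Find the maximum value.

Set up Lagrange conditions: grad f = lambda * grad g
  6 = 2*lambda*x
  4 = 2*lambda*y
From these: x/y = 6/4, so x = 6t, y = 4t for some t.
Substitute into constraint: (6t)^2 + (4t)^2 = 8
  t^2 * 52 = 8
  t = sqrt(8/52)
Maximum = 6*x + 4*y = (6^2 + 4^2)*t = 52 * sqrt(8/52) = sqrt(416)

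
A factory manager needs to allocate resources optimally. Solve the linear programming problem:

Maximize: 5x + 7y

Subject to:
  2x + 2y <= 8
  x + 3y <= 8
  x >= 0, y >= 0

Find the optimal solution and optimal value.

Feasible vertices: (0, 0), (0, 8/3), (2, 2), (4, 0)
Objective 5x + 7y at each:
  (0, 0): 0
  (0, 8/3): 56/3
  (2, 2): 24
  (4, 0): 20
Maximum is 24 at (2, 2).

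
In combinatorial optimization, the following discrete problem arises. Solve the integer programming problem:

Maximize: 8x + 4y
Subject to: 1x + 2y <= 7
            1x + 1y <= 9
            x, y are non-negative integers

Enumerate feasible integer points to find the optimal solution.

Constraint 1: 1x + 2y <= 7
Constraint 2: 1x + 1y <= 9
Feasible x range (need y >= 0): 0 <= x <= min(7/1, 9/1) => x in {0, ..., 7}.
Enumerate feasible integer points row by row (the coefficient of y is 4 > 0, so for each x the largest feasible y gives the best value):
  x = 0: y <= min((7 - 1*0)/2, (9 - 1*0)/1) => y in {0, ..., 3}; best 8*0 + 4*3 = 12
  x = 1: y <= min((7 - 1*1)/2, (9 - 1*1)/1) => y in {0, ..., 3}; best 8*1 + 4*3 = 20
  x = 2: y <= min((7 - 1*2)/2, (9 - 1*2)/1) => y in {0, ..., 2}; best 8*2 + 4*2 = 24
  x = 3: y <= min((7 - 1*3)/2, (9 - 1*3)/1) => y in {0, ..., 2}; best 8*3 + 4*2 = 32
  x = 4: y <= min((7 - 1*4)/2, (9 - 1*4)/1) => y in {0, ..., 1}; best 8*4 + 4*1 = 36
  x = 5: y <= min((7 - 1*5)/2, (9 - 1*5)/1) => y in {0, ..., 1}; best 8*5 + 4*1 = 44
  x = 6: y <= min((7 - 1*6)/2, (9 - 1*6)/1) => y in {0}; best 8*6 + 4*0 = 48
  x = 7: y <= min((7 - 1*7)/2, (9 - 1*7)/1) => y in {0}; best 8*7 + 4*0 = 56
The maximum 8x + 4y = 56 is achieved at x = 7, y = 0.
Check: 1*7 + 2*0 = 7 <= 7 and 1*7 + 1*0 = 7 <= 9.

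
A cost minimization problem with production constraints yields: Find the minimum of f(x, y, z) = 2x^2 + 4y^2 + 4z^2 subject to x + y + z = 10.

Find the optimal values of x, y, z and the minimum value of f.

Using Lagrange multipliers on f = 2x^2 + 4y^2 + 4z^2 with constraint x + y + z = 10:
Conditions: 2*2*x = lambda, 2*4*y = lambda, 2*4*z = lambda
So x = lambda/4, y = lambda/8, z = lambda/8
Substituting into constraint: lambda * (1/2) = 10
lambda = 20
x = 5, y = 5/2, z = 5/2
Minimum value = 100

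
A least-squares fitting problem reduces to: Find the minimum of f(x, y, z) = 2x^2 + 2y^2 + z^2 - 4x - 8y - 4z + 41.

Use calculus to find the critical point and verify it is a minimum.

f(x,y,z) = 2x^2 + 2y^2 + z^2 - 4x - 8y - 4z + 41
df/dx = 4x + (-4) = 0 => x = 1
df/dy = 4y + (-8) = 0 => y = 2
df/dz = 2z + (-4) = 0 => z = 2
f(1,2,2) = 2*(1)^2 + 2*(2)^2 + 1*(2)^2 + -4*(1) + -8*(2) + -4*(2) + 41 = 27
Hessian is diagonal with entries 4, 4, 2 > 0, confirmed minimum.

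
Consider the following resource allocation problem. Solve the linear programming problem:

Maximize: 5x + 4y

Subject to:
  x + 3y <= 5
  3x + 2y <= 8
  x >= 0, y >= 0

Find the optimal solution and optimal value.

Feasible vertices: (0, 0), (0, 5/3), (2, 1), (8/3, 0)
Objective 5x + 4y at each:
  (0, 0): 0
  (0, 5/3): 20/3
  (2, 1): 14
  (8/3, 0): 40/3
Maximum is 14 at (2, 1).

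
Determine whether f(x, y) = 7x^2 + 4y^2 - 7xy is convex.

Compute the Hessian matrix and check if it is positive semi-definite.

f(x,y) = 7x^2 + 4y^2 - 7xy
Hessian H = [[14, -7], [-7, 8]]
trace(H) = 22, det(H) = 63
Eigenvalues: (22 +/- sqrt(232)) / 2 = 18.62, 3.384
Since both eigenvalues > 0, f is convex.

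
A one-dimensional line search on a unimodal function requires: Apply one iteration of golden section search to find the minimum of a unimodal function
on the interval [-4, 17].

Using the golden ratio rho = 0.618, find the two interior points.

Golden section search on [-4, 17].
Golden ratio rho = 0.618 (approx).
Interior points:
  x_1 = -4 + (1-0.618)*21 = 4.0220
  x_2 = -4 + 0.618*21 = 8.9780
Compare f(x_1) and f(x_2) to determine which subinterval to keep.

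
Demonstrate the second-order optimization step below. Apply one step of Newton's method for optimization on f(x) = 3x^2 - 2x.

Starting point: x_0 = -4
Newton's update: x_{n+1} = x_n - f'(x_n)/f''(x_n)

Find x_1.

f(x) = 3x^2 - 2x
f'(x) = 6x + (-2), f''(x) = 6
Newton step: x_1 = x_0 - f'(x_0)/f''(x_0)
f'(-4) = -26
x_1 = -4 - -26/6 = 1/3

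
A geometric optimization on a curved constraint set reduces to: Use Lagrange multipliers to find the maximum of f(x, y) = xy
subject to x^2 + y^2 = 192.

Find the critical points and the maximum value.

Lagrange conditions: y = 2*lambda*x and x = 2*lambda*y
If x = 0 then y = 0, violating the constraint, so x, y != 0.
Dividing: y/x = x/y => x^2 = y^2 => y = x or y = -x
Constraint: 2x^2 = 192 => x^2 = 96 => x = +/-sqrt(96)
Critical points: (sqrt(96), sqrt(96)), (-sqrt(96), -sqrt(96)), (sqrt(96), -sqrt(96)), (-sqrt(96), sqrt(96))
  y = x:  xy = x^2 = 96  at (sqrt(96), sqrt(96)) and (-sqrt(96), -sqrt(96))
  y = -x: xy = -x^2 = -96 at (sqrt(96), -sqrt(96)) and (-sqrt(96), sqrt(96))
Maximum xy = 96 at (sqrt(96), sqrt(96)) and (-sqrt(96), -sqrt(96))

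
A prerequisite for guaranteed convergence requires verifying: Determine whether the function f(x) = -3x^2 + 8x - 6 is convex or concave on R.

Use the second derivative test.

f(x) = -3x^2 + 8x - 6
f'(x) = -6x + 8
f''(x) = -6
Since f''(x) = -6 < 0 for all x, f is concave on R.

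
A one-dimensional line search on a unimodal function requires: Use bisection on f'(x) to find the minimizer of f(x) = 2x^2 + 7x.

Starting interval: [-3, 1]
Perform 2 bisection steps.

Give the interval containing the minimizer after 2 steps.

Finding critical point of f(x) = 2x^2 + 7x using bisection on f'(x) = 4x + 7.
f'(x) = 0 when x = -7/4.
Starting interval: [-3, 1]
Step 1: mid = -1, f'(mid) = 3, new interval = [-3, -1]
Step 2: mid = -2, f'(mid) = -1, new interval = [-2, -1]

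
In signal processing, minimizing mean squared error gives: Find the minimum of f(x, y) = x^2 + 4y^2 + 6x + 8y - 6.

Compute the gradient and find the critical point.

f(x,y) = x^2 + 4y^2 + 6x + 8y - 6
df/dx = 2x + (6) = 0  =>  x = -3
df/dy = 8y + (8) = 0  =>  y = -1
f(-3, -1) = 1*(-3)^2 + 4*(-1)^2 + 6*(-3) + 8*(-1) + -6 = -19
Hessian is diagonal with entries 2, 8 > 0, so this is a minimum.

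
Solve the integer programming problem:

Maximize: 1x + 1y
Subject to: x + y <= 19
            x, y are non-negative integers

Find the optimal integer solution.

Objective: 1x + 1y, constraint: x + y <= 19
Coefficient of x is 1 >= coefficient of y is 1, so allocate the entire budget to x.
Optimal: x = 19, y = 0, value = 19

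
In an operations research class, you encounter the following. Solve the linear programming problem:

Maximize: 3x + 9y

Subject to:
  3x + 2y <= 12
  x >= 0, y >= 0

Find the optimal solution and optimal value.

The feasible region has vertices at [(0, 0), (4, 0), (0, 6)].
Checking objective 3x + 9y at each vertex:
  (0, 0): 3*0 + 9*0 = 0
  (4, 0): 3*4 + 9*0 = 12
  (0, 6): 3*0 + 9*6 = 54
Maximum is 54 at (0, 6).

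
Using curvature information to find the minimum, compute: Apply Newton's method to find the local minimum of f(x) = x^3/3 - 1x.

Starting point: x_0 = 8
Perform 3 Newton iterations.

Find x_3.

f(x) = x^3/3 - 1x
f'(x) = x^2 - 1, f''(x) = 2x
Newton update: x_{n+1} = x_n - (x_n^2 - 1)/(2*x_n)
Step 1: x_0 = 8, f'=63, f''=16, x_1 = 65/16
Step 2: x_1 = 65/16, f'=3969/256, f''=65/8, x_2 = 4481/2080
Step 3: x_2 = 4481/2080, f'=15752961/4326400, f''=4481/1040, x_3 = 24405761/18640960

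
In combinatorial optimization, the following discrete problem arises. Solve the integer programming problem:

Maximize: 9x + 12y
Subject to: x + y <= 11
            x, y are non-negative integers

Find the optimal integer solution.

Objective: 9x + 12y, constraint: x + y <= 11
Coefficient of y is 12 > coefficient of x is 9, so allocate the entire budget to y.
Optimal: x = 0, y = 11, value = 132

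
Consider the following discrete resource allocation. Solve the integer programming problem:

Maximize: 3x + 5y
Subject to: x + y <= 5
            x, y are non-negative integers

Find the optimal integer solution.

Objective: 3x + 5y, constraint: x + y <= 5
Coefficient of y is 5 > coefficient of x is 3, so allocate the entire budget to y.
Optimal: x = 0, y = 5, value = 25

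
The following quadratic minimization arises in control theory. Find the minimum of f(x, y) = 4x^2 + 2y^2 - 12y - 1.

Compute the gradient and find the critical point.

f(x,y) = 4x^2 + 2y^2 - 12y - 1
df/dx = 8x + (0) = 0  =>  x = 0
df/dy = 4y + (-12) = 0  =>  y = 3
f(0, 3) = 4*(0)^2 + 2*(3)^2 + -12*(3) + -1 = -19
Hessian is diagonal with entries 8, 4 > 0, so this is a minimum.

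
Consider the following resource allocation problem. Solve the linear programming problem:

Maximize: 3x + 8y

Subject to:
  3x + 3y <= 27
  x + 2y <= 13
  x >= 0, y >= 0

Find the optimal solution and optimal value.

Feasible vertices: (0, 0), (0, 13/2), (5, 4), (9, 0)
Objective 3x + 8y at each:
  (0, 0): 0
  (0, 13/2): 52
  (5, 4): 47
  (9, 0): 27
Maximum is 52 at (0, 13/2).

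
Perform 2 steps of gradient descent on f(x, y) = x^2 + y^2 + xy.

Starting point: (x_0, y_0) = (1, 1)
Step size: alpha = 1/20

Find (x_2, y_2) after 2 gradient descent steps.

f(x,y) = x^2 + y^2 + xy
grad_x = 2x + 1y, grad_y = 2y + 1x
Step 1: grad = (3, 3), (17/20, 17/20)
Step 2: grad = (51/20, 51/20), (289/400, 289/400)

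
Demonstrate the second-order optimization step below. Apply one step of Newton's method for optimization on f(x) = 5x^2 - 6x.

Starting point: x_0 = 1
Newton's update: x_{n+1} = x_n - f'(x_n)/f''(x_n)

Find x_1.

f(x) = 5x^2 - 6x
f'(x) = 10x + (-6), f''(x) = 10
Newton step: x_1 = x_0 - f'(x_0)/f''(x_0)
f'(1) = 4
x_1 = 1 - 4/10 = 3/5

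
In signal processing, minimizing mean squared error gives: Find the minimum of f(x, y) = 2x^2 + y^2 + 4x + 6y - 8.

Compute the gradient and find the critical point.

f(x,y) = 2x^2 + y^2 + 4x + 6y - 8
df/dx = 4x + (4) = 0  =>  x = -1
df/dy = 2y + (6) = 0  =>  y = -3
f(-1, -3) = 2*(-1)^2 + 1*(-3)^2 + 4*(-1) + 6*(-3) + -8 = -19
Hessian is diagonal with entries 4, 2 > 0, so this is a minimum.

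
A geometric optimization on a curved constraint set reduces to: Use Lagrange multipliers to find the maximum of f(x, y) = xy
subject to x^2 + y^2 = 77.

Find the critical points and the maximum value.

Lagrange conditions: y = 2*lambda*x and x = 2*lambda*y
If x = 0 then y = 0, violating the constraint, so x, y != 0.
Dividing: y/x = x/y => x^2 = y^2 => y = x or y = -x
Constraint: 2x^2 = 77 => x^2 = 77/2 => x = +/-sqrt(77/2)
Critical points: (sqrt(77/2), sqrt(77/2)), (-sqrt(77/2), -sqrt(77/2)), (sqrt(77/2), -sqrt(77/2)), (-sqrt(77/2), sqrt(77/2))
  y = x:  xy = x^2 = 77/2  at (sqrt(77/2), sqrt(77/2)) and (-sqrt(77/2), -sqrt(77/2))
  y = -x: xy = -x^2 = -77/2 at (sqrt(77/2), -sqrt(77/2)) and (-sqrt(77/2), sqrt(77/2))
Maximum xy = 77/2 at (sqrt(77/2), sqrt(77/2)) and (-sqrt(77/2), -sqrt(77/2))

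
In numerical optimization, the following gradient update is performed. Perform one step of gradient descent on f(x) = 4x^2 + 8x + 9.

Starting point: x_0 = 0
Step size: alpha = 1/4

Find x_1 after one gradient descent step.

f(x) = 4x^2 + 8x + 9
f'(x) = 8x + 8
f'(0) = 8*0 + (8) = 8
x_1 = x_0 - alpha * f'(x_0) = 0 - 1/4 * 8 = -2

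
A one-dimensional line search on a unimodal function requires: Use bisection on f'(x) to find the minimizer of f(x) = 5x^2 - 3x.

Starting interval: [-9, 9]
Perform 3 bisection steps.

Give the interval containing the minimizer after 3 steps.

Finding critical point of f(x) = 5x^2 - 3x using bisection on f'(x) = 10x + -3.
f'(x) = 0 when x = 3/10.
Starting interval: [-9, 9]
Step 1: mid = 0, f'(mid) = -3, new interval = [0, 9]
Step 2: mid = 9/2, f'(mid) = 42, new interval = [0, 9/2]
Step 3: mid = 9/4, f'(mid) = 39/2, new interval = [0, 9/4]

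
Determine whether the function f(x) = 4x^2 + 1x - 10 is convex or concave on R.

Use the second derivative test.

f(x) = 4x^2 + 1x - 10
f'(x) = 8x + 1
f''(x) = 8
Since f''(x) = 8 > 0 for all x, f is convex on R.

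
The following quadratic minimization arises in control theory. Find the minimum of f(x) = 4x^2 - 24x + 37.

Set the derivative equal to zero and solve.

f(x) = 4x^2 - 24x + 37
f'(x) = 8x + (-24) = 0
x = 24/8 = 3
f(3) = 1
Since f''(x) = 8 > 0, this is a minimum.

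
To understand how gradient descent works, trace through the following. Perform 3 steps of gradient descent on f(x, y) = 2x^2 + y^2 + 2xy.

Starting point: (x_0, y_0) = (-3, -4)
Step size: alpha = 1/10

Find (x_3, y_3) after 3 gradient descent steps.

f(x,y) = 2x^2 + y^2 + 2xy
grad_x = 4x + 2y, grad_y = 2y + 2x
Step 1: grad = (-20, -14), (-1, -13/5)
Step 2: grad = (-46/5, -36/5), (-2/25, -47/25)
Step 3: grad = (-102/25, -98/25), (41/125, -186/125)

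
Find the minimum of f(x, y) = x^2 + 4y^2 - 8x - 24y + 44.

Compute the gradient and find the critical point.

f(x,y) = x^2 + 4y^2 - 8x - 24y + 44
df/dx = 2x + (-8) = 0  =>  x = 4
df/dy = 8y + (-24) = 0  =>  y = 3
f(4, 3) = 1*(4)^2 + 4*(3)^2 + -8*(4) + -24*(3) + 44 = -8
Hessian is diagonal with entries 2, 8 > 0, so this is a minimum.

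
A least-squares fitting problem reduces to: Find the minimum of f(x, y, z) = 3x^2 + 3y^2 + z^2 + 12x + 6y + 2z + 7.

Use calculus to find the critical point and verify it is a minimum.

f(x,y,z) = 3x^2 + 3y^2 + z^2 + 12x + 6y + 2z + 7
df/dx = 6x + (12) = 0 => x = -2
df/dy = 6y + (6) = 0 => y = -1
df/dz = 2z + (2) = 0 => z = -1
f(-2,-1,-1) = 3*(-2)^2 + 3*(-1)^2 + 1*(-1)^2 + 12*(-2) + 6*(-1) + 2*(-1) + 7 = -9
Hessian is diagonal with entries 6, 6, 2 > 0, confirmed minimum.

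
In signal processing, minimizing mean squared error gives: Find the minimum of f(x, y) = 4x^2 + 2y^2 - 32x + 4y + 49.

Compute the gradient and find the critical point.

f(x,y) = 4x^2 + 2y^2 - 32x + 4y + 49
df/dx = 8x + (-32) = 0  =>  x = 4
df/dy = 4y + (4) = 0  =>  y = -1
f(4, -1) = 4*(4)^2 + 2*(-1)^2 + -32*(4) + 4*(-1) + 49 = -17
Hessian is diagonal with entries 8, 4 > 0, so this is a minimum.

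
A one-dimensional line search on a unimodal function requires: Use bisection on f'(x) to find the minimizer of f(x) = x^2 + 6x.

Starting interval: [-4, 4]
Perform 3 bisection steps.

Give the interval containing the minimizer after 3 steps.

Finding critical point of f(x) = x^2 + 6x using bisection on f'(x) = 2x + 6.
f'(x) = 0 when x = -3.
Starting interval: [-4, 4]
Step 1: mid = 0, f'(mid) = 6, new interval = [-4, 0]
Step 2: mid = -2, f'(mid) = 2, new interval = [-4, -2]
Step 3: mid = -3, f'(mid) = 0, new interval = [-3, -3]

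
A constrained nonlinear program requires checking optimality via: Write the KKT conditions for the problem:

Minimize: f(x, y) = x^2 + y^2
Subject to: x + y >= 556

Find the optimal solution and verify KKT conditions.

KKT conditions for min x^2 + y^2 s.t. x + y >= 556:
Stationarity: 2x = mu, 2y = mu
So x = y = mu/2.
Complementary slackness: mu*(x + y - 556) = 0
Primal feasibility: x + y >= 556; dual feasibility: mu >= 0
If mu = 0 then x = y = 0, but 0 + 0 < 556 is infeasible, so the constraint is active.
Constraint active: x + y = 2*(mu/2) = 556 => mu = 556
x = y = 278, f = 154568
Verify: stationarity 2*278 = 556 = mu; primal 278 + 278 = 556 >= 556; dual mu = 556 >= 0; complementary slackness 556*(556 - 556) = 0. All KKT conditions hold.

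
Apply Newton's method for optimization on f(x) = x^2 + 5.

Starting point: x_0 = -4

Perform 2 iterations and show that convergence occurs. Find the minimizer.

f(x) = x^2 + 5, f'(x) = 2x + (0), f''(x) = 2
Step 1: f'(-4) = -8, x_1 = -4 - -8/2 = 0
Step 2: f'(0) = 0, x_2 = 0 (converged)
Newton's method converges in 1 step for quadratics.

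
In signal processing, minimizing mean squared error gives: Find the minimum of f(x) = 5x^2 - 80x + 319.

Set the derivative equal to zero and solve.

f(x) = 5x^2 - 80x + 319
f'(x) = 10x + (-80) = 0
x = 80/10 = 8
f(8) = -1
Since f''(x) = 10 > 0, this is a minimum.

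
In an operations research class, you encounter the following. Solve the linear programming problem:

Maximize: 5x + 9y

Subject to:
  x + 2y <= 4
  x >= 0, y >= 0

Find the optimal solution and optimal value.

The feasible region has vertices at [(0, 0), (4, 0), (0, 2)].
Checking objective 5x + 9y at each vertex:
  (0, 0): 5*0 + 9*0 = 0
  (4, 0): 5*4 + 9*0 = 20
  (0, 2): 5*0 + 9*2 = 18
Maximum is 20 at (4, 0).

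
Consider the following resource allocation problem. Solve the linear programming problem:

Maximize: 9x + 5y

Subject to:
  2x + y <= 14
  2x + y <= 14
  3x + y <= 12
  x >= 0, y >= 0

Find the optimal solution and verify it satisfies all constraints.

Feasible vertices: (0, 0), (0, 12), (4, 0)
Objective 9x + 5y at each vertex:
  (0, 0): 0
  (0, 12): 60
  (4, 0): 36
Maximum is 60 at (0, 12).
Verify constraints at (x, y) = (0, 12):
  2*0 + 1*12 = 12 <= 14
  2*0 + 1*12 = 12 <= 14
  3*0 + 1*12 = 12 <= 12 (active)
  x = 0 >= 0, y = 12 >= 0. All constraints satisfied.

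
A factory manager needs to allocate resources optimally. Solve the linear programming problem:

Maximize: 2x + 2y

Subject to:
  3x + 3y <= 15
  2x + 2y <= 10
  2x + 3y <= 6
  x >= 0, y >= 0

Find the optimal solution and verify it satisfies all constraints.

Feasible vertices: (0, 0), (0, 2), (3, 0)
Objective 2x + 2y at each vertex:
  (0, 0): 0
  (0, 2): 4
  (3, 0): 6
Maximum is 6 at (3, 0).
Verify constraints at (x, y) = (3, 0):
  3*3 + 3*0 = 9 <= 15
  2*3 + 2*0 = 6 <= 10
  2*3 + 3*0 = 6 <= 6 (active)
  x = 3 >= 0, y = 0 >= 0. All constraints satisfied.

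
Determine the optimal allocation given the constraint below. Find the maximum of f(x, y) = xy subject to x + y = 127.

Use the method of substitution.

Substitute y = 127 - x into f(x,y) = xy:
g(x) = x(127 - x) = 127x - x^2
g'(x) = 127 - 2x = 0  =>  x = 127/2
y = 127 - 127/2 = 127/2
Maximum value = (127/2) * (127/2) = 16129/4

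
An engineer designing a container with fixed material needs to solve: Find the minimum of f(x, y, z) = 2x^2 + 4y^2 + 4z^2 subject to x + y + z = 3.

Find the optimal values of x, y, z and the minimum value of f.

Using Lagrange multipliers on f = 2x^2 + 4y^2 + 4z^2 with constraint x + y + z = 3:
Conditions: 2*2*x = lambda, 2*4*y = lambda, 2*4*z = lambda
So x = lambda/4, y = lambda/8, z = lambda/8
Substituting into constraint: lambda * (1/2) = 3
lambda = 6
x = 3/2, y = 3/4, z = 3/4
Minimum value = 9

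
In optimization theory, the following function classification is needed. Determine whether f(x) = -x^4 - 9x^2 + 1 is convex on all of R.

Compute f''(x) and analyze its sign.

f(x) = -x^4 - 9x^2 + 1
f'(x) = -4x^3 + -18x
f''(x) = -12x^2 + -18
f''(x) = -12x^2 + -18 <= -18 < 0 for all x
Therefore, f is concave on R.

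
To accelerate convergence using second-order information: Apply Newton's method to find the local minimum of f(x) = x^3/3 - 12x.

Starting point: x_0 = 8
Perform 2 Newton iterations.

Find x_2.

f(x) = x^3/3 - 12x
f'(x) = x^2 - 12, f''(x) = 2x
Newton update: x_{n+1} = x_n - (x_n^2 - 12)/(2*x_n)
Step 1: x_0 = 8, f'=52, f''=16, x_1 = 19/4
Step 2: x_1 = 19/4, f'=169/16, f''=19/2, x_2 = 553/152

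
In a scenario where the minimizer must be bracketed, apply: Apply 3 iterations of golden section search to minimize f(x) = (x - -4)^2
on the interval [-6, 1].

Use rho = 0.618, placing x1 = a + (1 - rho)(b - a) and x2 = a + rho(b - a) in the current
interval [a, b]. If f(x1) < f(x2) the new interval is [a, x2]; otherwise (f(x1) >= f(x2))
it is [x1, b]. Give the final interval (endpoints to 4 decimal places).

Golden section search for min of f(x) = (x - -4)^2 on [-6, 1].
Each step: x1 = a + (1 - rho)(b - a), x2 = a + rho(b - a); if f(x1) < f(x2) keep [a, x2], otherwise keep [x1, b].
Step 1: [-6.0000, 1.0000], x1=-3.3260 (f=0.4543), x2=-1.6740 (f=5.4103); f(x1) < f(x2) => keep [-6.0000, -1.6740]
Step 2: [-6.0000, -1.6740], x1=-4.3475 (f=0.1207), x2=-3.3265 (f=0.4536); f(x1) < f(x2) => keep [-6.0000, -3.3265]
Step 3: [-6.0000, -3.3265], x1=-4.9787 (f=0.9579), x2=-4.3478 (f=0.1210); f(x1) > f(x2) => keep [-4.9787, -3.3265]
Final interval: [-4.9787, -3.3265]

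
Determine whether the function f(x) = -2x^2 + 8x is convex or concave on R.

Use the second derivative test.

f(x) = -2x^2 + 8x
f'(x) = -4x + 8
f''(x) = -4
Since f''(x) = -4 < 0 for all x, f is concave on R.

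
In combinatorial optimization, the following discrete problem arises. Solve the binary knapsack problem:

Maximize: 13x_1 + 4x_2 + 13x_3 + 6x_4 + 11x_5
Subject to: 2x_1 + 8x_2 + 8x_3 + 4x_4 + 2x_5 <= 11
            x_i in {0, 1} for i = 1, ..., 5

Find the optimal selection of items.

Items: item 1 (v=13, w=2), item 2 (v=4, w=8), item 3 (v=13, w=8), item 4 (v=6, w=4), item 5 (v=11, w=2)
Capacity: 11
Checking all 32 subsets (w = total weight, v = total value):
  {}: w = 0, v = 0
  {1}: w = 2, v = 13
  {2}: w = 8, v = 4
  {3}: w = 8, v = 13
  {4}: w = 4, v = 6
  {5}: w = 2, v = 11
  {1, 2}: w = 10, v = 17
  {1, 3}: w = 10, v = 26
  {1, 4}: w = 6, v = 19
  {1, 5}: w = 4, v = 24
  {2, 3}: w = 16 > 11, infeasible
  {2, 4}: w = 12 > 11, infeasible
  {2, 5}: w = 10, v = 15
  {3, 4}: w = 12 > 11, infeasible
  {3, 5}: w = 10, v = 24
  {4, 5}: w = 6, v = 17
  {1, 2, 3}: w = 18 > 11, infeasible
  {1, 2, 4}: w = 14 > 11, infeasible
  {1, 2, 5}: w = 12 > 11, infeasible
  {1, 3, 4}: w = 14 > 11, infeasible
  {1, 3, 5}: w = 12 > 11, infeasible
  {1, 4, 5}: w = 8, v = 30
  {2, 3, 4}: w = 20 > 11, infeasible
  {2, 3, 5}: w = 18 > 11, infeasible
  {2, 4, 5}: w = 14 > 11, infeasible
  {3, 4, 5}: w = 14 > 11, infeasible
  {1, 2, 3, 4}: w = 22 > 11, infeasible
  {1, 2, 3, 5}: w = 20 > 11, infeasible
  {1, 2, 4, 5}: w = 16 > 11, infeasible
  {1, 3, 4, 5}: w = 16 > 11, infeasible
  {2, 3, 4, 5}: w = 22 > 11, infeasible
  {1, 2, 3, 4, 5}: w = 24 > 11, infeasible
Best feasible subset: items [1, 4, 5]
Total weight: 8 <= 11, total value: 30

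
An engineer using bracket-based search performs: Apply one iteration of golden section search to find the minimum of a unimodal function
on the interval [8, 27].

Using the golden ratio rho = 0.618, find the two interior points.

Golden section search on [8, 27].
Golden ratio rho = 0.618 (approx).
Interior points:
  x_1 = 8 + (1-0.618)*19 = 15.2580
  x_2 = 8 + 0.618*19 = 19.7420
Compare f(x_1) and f(x_2) to determine which subinterval to keep.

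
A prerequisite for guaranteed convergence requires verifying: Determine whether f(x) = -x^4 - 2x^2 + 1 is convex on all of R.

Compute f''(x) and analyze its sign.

f(x) = -x^4 - 2x^2 + 1
f'(x) = -4x^3 + -4x
f''(x) = -12x^2 + -4
f''(x) = -12x^2 + -4 <= -4 < 0 for all x
Therefore, f is concave on R.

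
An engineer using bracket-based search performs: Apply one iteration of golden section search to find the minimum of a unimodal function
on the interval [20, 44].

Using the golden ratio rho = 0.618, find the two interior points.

Golden section search on [20, 44].
Golden ratio rho = 0.618 (approx).
Interior points:
  x_1 = 20 + (1-0.618)*24 = 29.1680
  x_2 = 20 + 0.618*24 = 34.8320
Compare f(x_1) and f(x_2) to determine which subinterval to keep.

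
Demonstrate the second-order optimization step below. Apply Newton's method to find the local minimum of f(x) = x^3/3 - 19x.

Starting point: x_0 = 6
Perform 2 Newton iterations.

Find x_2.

f(x) = x^3/3 - 19x
f'(x) = x^2 - 19, f''(x) = 2x
Newton update: x_{n+1} = x_n - (x_n^2 - 19)/(2*x_n)
Step 1: x_0 = 6, f'=17, f''=12, x_1 = 55/12
Step 2: x_1 = 55/12, f'=289/144, f''=55/6, x_2 = 5761/1320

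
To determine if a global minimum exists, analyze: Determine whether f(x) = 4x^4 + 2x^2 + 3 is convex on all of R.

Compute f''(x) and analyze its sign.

f(x) = 4x^4 + 2x^2 + 3
f'(x) = 16x^3 + 4x
f''(x) = 48x^2 + 4
f''(x) = 48x^2 + 4 >= 4 > 0 for all x
Therefore, f is convex on R.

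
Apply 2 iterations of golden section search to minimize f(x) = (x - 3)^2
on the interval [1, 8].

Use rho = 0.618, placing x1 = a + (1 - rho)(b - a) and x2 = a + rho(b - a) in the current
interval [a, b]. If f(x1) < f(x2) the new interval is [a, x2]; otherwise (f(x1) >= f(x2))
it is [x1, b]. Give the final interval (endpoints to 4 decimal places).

Golden section search for min of f(x) = (x - 3)^2 on [1, 8].
Each step: x1 = a + (1 - rho)(b - a), x2 = a + rho(b - a); if f(x1) < f(x2) keep [a, x2], otherwise keep [x1, b].
Step 1: [1.0000, 8.0000], x1=3.6740 (f=0.4543), x2=5.3260 (f=5.4103); f(x1) < f(x2) => keep [1.0000, 5.3260]
Step 2: [1.0000, 5.3260], x1=2.6525 (f=0.1207), x2=3.6735 (f=0.4536); f(x1) < f(x2) => keep [1.0000, 3.6735]
Final interval: [1.0000, 3.6735]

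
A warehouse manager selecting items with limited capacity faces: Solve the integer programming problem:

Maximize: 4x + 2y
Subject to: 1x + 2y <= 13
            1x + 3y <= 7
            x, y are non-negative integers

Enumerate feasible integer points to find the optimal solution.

Constraint 1: 1x + 2y <= 13
Constraint 2: 1x + 3y <= 7
Feasible x range (need y >= 0): 0 <= x <= min(13/1, 7/1) => x in {0, ..., 7}.
Enumerate feasible integer points row by row (the coefficient of y is 2 > 0, so for each x the largest feasible y gives the best value):
  x = 0: y <= min((13 - 1*0)/2, (7 - 1*0)/3) => y in {0, ..., 2}; best 4*0 + 2*2 = 4
  x = 1: y <= min((13 - 1*1)/2, (7 - 1*1)/3) => y in {0, ..., 2}; best 4*1 + 2*2 = 8
  x = 2: y <= min((13 - 1*2)/2, (7 - 1*2)/3) => y in {0, ..., 1}; best 4*2 + 2*1 = 10
  x = 3: y <= min((13 - 1*3)/2, (7 - 1*3)/3) => y in {0, ..., 1}; best 4*3 + 2*1 = 14
  x = 4: y <= min((13 - 1*4)/2, (7 - 1*4)/3) => y in {0, ..., 1}; best 4*4 + 2*1 = 18
  x = 5: y <= min((13 - 1*5)/2, (7 - 1*5)/3) => y in {0}; best 4*5 + 2*0 = 20
  x = 6: y <= min((13 - 1*6)/2, (7 - 1*6)/3) => y in {0}; best 4*6 + 2*0 = 24
  x = 7: y <= min((13 - 1*7)/2, (7 - 1*7)/3) => y in {0}; best 4*7 + 2*0 = 28
The maximum 4x + 2y = 28 is achieved at x = 7, y = 0.
Check: 1*7 + 2*0 = 7 <= 13 and 1*7 + 3*0 = 7 <= 7.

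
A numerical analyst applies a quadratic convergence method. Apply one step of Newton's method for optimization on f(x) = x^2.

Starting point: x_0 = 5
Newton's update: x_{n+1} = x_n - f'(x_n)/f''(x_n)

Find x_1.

f(x) = x^2
f'(x) = 2x + (0), f''(x) = 2
Newton step: x_1 = x_0 - f'(x_0)/f''(x_0)
f'(5) = 10
x_1 = 5 - 10/2 = 0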